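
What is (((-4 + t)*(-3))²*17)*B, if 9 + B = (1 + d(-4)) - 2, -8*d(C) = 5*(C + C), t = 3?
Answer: -765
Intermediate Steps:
d(C) = -5*C/4 (d(C) = -5*(C + C)/8 = -5*2*C/8 = -5*C/4)
B = -5 (B = -9 + ((1 - 5/4*(-4)) - 2) = -9 + ((1 + 5) - 2) = -9 + (6 - 2) = -9 + 4 = -5)
(((-4 + t)*(-3))²*17)*B = (((-4 + 3)*(-3))²*17)*(-5) = ((-1*(-3))²*17)*(-5) = (3²*17)*(-5) = (9*17)*(-5) = 153*(-5) = -765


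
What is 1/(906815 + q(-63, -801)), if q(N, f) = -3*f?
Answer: 1/909218 ≈ 1.0998e-6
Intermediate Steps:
1/(906815 + q(-63, -801)) = 1/(906815 - 3*(-801)) = 1/(906815 + 2403) = 1/909218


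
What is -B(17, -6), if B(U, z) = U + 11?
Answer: -28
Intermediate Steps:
B(U, z) = 11 + U
-B(17, -6) = -(11 + 17) = -1*28 = -28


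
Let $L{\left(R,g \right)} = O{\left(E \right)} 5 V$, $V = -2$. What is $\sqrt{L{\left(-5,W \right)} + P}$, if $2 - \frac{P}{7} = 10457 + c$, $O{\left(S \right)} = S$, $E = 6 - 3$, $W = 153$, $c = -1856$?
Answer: $i \sqrt{60223} \approx 245.4 i$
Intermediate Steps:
$E = 3$ ($E = 6 - 3 = 3$)
$P = -60193$ ($P = 14 - 7 \left(10457 - 1856\right) = 14 - 60207 = -60193$)
$L{\left(R,g \right)} = -30$ ($L{\left(R,g \right)} = 3 \cdot 5 \left(-2\right) = 3 \left(-10\right) = -30$)
$\sqrt{L{\left(-5,W \right)} + P} = \sqrt{-30 - 60193} = \sqrt{-60223} = i \sqrt{60223}$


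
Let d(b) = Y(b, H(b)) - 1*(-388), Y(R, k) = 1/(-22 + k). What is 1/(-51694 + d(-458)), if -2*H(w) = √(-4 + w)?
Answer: (-√462 + 44*I)/(2*(-1128733*I + 25653*√462)) ≈ -1.9491e-5 - 6.8106e-12*I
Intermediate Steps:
H(w) = -√(-4 + w)/2
d(b) = 388 + 1/(-22 - √(-4 + b)/2) (d(b) = 1/(-22 - √(-4 + b)/2) - 1*(-388) = 1/(-22 - √(-4 + b)/2) + 388 = 388 + 1/(-22 - √(-4 + b)/2))
1/(-51694 + d(-458)) = 1/(-51694 + 2*(8535 + 194*√(-4 - 458))/(44 + √(-4 - 458))) = 1/(-51694 + 2*(8535 + 194*√(-462))/(44 + √(-462))) = 1/(-51694 + 2*(8535 + 194*(I*√462))/(44 + I*√462)) = 1/(-51694 + 2*(8535 + 194*I*√462)/(44 + I*√462))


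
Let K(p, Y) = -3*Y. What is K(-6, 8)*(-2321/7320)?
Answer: 2321/305 ≈ 7.6098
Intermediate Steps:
K(-6, 8)*(-2321/7320) = (-3*8)*(-2321/7320) = -(-55704)/7320 = -24*(-2321/7320) = 2321/305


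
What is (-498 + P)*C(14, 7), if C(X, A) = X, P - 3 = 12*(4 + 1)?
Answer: -6090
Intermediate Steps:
P = 63 (P = 3 + 12*(4 + 1) = 3 + 12*5 = 3 + 60 = 63)
(-498 + P)*C(14, 7) = (-498 + 63)*14 = -435*14 = -6090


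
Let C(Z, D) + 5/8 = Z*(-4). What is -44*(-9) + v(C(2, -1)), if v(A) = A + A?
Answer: 1515/4 ≈ 378.75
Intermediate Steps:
C(Z, D) = -5/8 - 4*Z (C(Z, D) = -5/8 + Z*(-4) = -5/8 - 4*Z)
v(A) = 2*A
-44*(-9) + v(C(2, -1)) = -44*(-9) + 2*(-5/8 - 4*2) = 396 + 2*(-5/8 - 8) = 396 + 2*(-69/8) = 396 - 69/4 = 1515/4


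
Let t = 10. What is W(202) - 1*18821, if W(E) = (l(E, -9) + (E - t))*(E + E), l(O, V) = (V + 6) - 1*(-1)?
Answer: 57939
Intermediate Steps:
l(O, V) = 7 + V (l(O, V) = (6 + V) + 1 = 7 + V)
W(E) = 2*E*(-12 + E) (W(E) = ((7 - 9) + (E - 1*10))*(E + E) = (-2 + (E - 10))*(2*E) = (-2 + (-10 + E))*(2*E) = (-12 + E)*(2*E) = 2*E*(-12 + E))
W(202) - 1*18821 = 2*202*(-12 + 202) - 1*18821 = 2*202*190 - 18821 = 76760 - 18821 = 57939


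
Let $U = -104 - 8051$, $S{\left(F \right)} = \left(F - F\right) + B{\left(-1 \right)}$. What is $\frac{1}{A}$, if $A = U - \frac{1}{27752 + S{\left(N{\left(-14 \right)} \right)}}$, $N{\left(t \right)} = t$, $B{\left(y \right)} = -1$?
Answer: $- \frac{27751}{226309406} \approx -0.00012262$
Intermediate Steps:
$S{\left(F \right)} = -1$ ($S{\left(F \right)} = \left(F - F\right) - 1 = 0 - 1 = -1$)
$U = -8155$ ($U = -104 - 8051 = -8155$)
$A = - \frac{226309406}{27751}$ ($A = -8155 - \frac{1}{27752 - 1} = -8155 - \frac{1}{27751} = - \frac{226309406}{27751} \approx -8155.0$)
$\frac{1}{A} = \frac{1}{- \frac{226309406}{27751}} = - \frac{27751}{226309406}$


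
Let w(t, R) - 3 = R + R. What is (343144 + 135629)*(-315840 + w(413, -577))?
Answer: -151766732043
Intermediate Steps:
w(t, R) = 3 + 2*R (w(t, R) = 3 + (R + R) = 3 + 2*R)
(343144 + 135629)*(-315840 + w(413, -577)) = (343144 + 135629)*(-315840 + (3 + 2*(-577))) = 478773*(-315840 + (3 - 1154)) = 478773*(-315840 - 1151) = 478773*(-316991) = -151766732043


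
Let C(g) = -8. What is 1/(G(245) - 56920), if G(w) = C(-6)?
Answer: -1/56928 ≈ -1.7566e-5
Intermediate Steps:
G(w) = -8
1/(G(245) - 56920) = 1/(-8 - 56920) = 1/(-56928) = -1/56928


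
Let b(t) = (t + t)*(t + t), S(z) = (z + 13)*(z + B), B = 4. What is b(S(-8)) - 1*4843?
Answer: -3243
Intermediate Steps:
S(z) = (4 + z)*(13 + z) (S(z) = (z + 13)*(z + 4) = (13 + z)*(4 + z) = (4 + z)*(13 + z))
b(t) = 4*t**2 (b(t) = (2*t)*(2*t) = 4*t**2)
b(S(-8)) - 1*4843 = 4*(52 + (-8)**2 + 17*(-8))**2 - 1*4843 = 4*(52 + 64 - 136)**2 - 4843 = 4*(-20)**2 - 4843 = 4*400 - 4843 = 1600 - 4843 = -3243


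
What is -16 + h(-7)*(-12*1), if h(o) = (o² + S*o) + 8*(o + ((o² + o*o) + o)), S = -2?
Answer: -8836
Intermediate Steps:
h(o) = 14*o + 17*o² (h(o) = (o² - 2*o) + 8*(o + ((o² + o*o) + o)) = (o² - 2*o) + 8*(o + ((o² + o²) + o)) = (o² - 2*o) + 8*(o + (2*o² + o)) = (o² - 2*o) + 8*(o + (o + 2*o²)) = (o² - 2*o) + 8*(2*o + 2*o²) = (o² - 2*o) + (16*o + 16*o²) = 14*o + 17*o²)
-16 + h(-7)*(-12*1) = -16 + (-7*(14 + 17*(-7)))*(-12*1) = -16 - 7*(14 - 119)*(-12) = -16 - 7*(-105)*(-12) = -16 + 735*(-12) = -16 - 8820 = -8836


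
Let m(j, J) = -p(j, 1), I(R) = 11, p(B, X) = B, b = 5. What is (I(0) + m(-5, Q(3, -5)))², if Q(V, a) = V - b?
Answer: 256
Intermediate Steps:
Q(V, a) = -5 + V (Q(V, a) = V - 1*5 = V - 5 = -5 + V)
m(j, J) = -j
(I(0) + m(-5, Q(3, -5)))² = (11 - 1*(-5))² = (11 + 5)² = 16² = 256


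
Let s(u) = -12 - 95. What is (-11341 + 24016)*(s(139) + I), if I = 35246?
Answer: 445386825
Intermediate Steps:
s(u) = -107
(-11341 + 24016)*(s(139) + I) = (-11341 + 24016)*(-107 + 35246) = 12675*35139 = 445386825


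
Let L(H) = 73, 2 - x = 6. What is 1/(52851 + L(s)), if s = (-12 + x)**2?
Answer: 1/52924 ≈ 1.8895e-5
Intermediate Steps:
x = -4 (x = 2 - 1*6 = 2 - 6 = -4)
s = 256 (s = (-12 - 4)**2 = (-16)**2 = 256)
1/(52851 + L(s)) = 1/(52851 + 73) = 1/52924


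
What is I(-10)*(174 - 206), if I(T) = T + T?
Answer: 640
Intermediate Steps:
I(T) = 2*T
I(-10)*(174 - 206) = (2*(-10))*(174 - 206) = -20*(-32) = 640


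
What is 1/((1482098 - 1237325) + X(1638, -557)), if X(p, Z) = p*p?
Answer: 1/2927817 ≈ 3.4155e-7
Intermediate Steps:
X(p, Z) = p²
1/((1482098 - 1237325) + X(1638, -557)) = 1/((1482098 - 1237325) + 1638²) = 1/(244773 + 2683044) = 1/2927817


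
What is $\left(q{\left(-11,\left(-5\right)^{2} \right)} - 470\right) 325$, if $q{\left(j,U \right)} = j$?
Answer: $-156325$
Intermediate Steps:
$\left(q{\left(-11,\left(-5\right)^{2} \right)} - 470\right) 325 = \left(-11 - 470\right) 325 = \left(-481\right) 325 = -156325$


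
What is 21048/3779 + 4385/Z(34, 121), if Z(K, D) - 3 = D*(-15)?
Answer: 21568061/6847548 ≈ 3.1497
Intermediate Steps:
Z(K, D) = 3 - 15*D (Z(K, D) = 3 + D*(-15) = 3 - 15*D)
21048/3779 + 4385/Z(34, 121) = 21048/3779 + 4385/(3 - 15*121) = 21048*(1/3779) + 4385/(3 - 1815) = 21048/3779 + 4385/(-1812) = 21048/3779 + 4385*(-1/1812) = 21048/3779 - 4385/1812 = 21568061/6847548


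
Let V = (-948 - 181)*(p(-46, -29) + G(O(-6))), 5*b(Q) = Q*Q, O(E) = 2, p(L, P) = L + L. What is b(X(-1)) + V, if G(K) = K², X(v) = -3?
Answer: 496769/5 ≈ 99354.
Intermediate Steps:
p(L, P) = 2*L
b(Q) = Q²/5 (b(Q) = (Q*Q)/5 = Q²/5)
V = 99352 (V = (-948 - 181)*(2*(-46) + 2²) = -1129*(-92 + 4) = -1129*(-88) = 99352)
b(X(-1)) + V = (⅕)*(-3)² + 99352 = (⅕)*9 + 99352 = 9/5 + 99352 = 496769/5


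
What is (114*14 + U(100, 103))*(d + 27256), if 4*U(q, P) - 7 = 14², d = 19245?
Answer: 306302087/4 ≈ 7.6575e+7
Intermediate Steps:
U(q, P) = 203/4 (U(q, P) = 7/4 + (¼)*14² = 7/4 + (¼)*196 = 7/4 + 49 = 203/4)
(114*14 + U(100, 103))*(d + 27256) = (114*14 + 203/4)*(19245 + 27256) = (1596 + 203/4)*46501 = (6587/4)*46501 = 306302087/4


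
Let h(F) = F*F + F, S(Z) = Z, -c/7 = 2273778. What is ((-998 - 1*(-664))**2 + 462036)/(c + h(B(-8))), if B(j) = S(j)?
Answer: -286796/7958195 ≈ -0.036038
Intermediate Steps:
c = -15916446 (c = -7*2273778 = -15916446)
B(j) = j
h(F) = F + F**2 (h(F) = F**2 + F = F + F**2)
((-998 - 1*(-664))**2 + 462036)/(c + h(B(-8))) = ((-998 - 1*(-664))**2 + 462036)/(-15916446 - 8*(1 - 8)) = ((-998 + 664)**2 + 462036)/(-15916446 - 8*(-7)) = ((-334)**2 + 462036)/(-15916446 + 56) = (111556 + 462036)/(-15916390) = 573592*(-1/15916390) = -286796/7958195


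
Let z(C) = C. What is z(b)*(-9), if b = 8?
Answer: -72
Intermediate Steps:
z(b)*(-9) = 8*(-9) = -72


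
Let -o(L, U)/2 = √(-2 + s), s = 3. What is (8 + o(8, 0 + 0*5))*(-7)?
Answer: -42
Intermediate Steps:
o(L, U) = -2 (o(L, U) = -2*√(-2 + 3) = -2*√1 = -2*1 = -2)
(8 + o(8, 0 + 0*5))*(-7) = (8 - 2)*(-7) = 6*(-7) = -42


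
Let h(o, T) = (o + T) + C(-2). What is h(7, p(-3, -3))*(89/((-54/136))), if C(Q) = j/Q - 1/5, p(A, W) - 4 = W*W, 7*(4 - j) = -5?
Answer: -1231582/315 ≈ -3909.8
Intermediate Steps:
j = 33/7 (j = 4 - ⅐*(-5) = 4 + 5/7 = 33/7 ≈ 4.7143)
p(A, W) = 4 + W² (p(A, W) = 4 + W*W = 4 + W²)
C(Q) = -⅕ + 33/(7*Q) (C(Q) = 33/(7*Q) - 1/5 = 33/(7*Q) - 1*⅕ = 33/(7*Q) - ⅕ = -⅕ + 33/(7*Q))
h(o, T) = -179/70 + T + o (h(o, T) = (o + T) + (1/35)*(165 - 7*(-2))/(-2) = (T + o) + (1/35)*(-½)*(165 + 14) = (T + o) + (1/35)*(-½)*179 = (T + o) - 179/70 = -179/70 + T + o)
h(7, p(-3, -3))*(89/((-54/136))) = (-179/70 + (4 + (-3)²) + 7)*(89/((-54/136))) = (-179/70 + (4 + 9) + 7)*(89/((-54*1/136))) = (-179/70 + 13 + 7)*(89/(-27/68)) = 1221*(89*(-68/27))/70 = (1221/70)*(-6052/27) = -1231582/315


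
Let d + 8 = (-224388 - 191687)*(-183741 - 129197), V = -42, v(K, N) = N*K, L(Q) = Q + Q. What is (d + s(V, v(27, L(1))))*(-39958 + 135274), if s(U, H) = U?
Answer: 12410684432842800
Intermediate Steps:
L(Q) = 2*Q
v(K, N) = K*N
d = 130205678342 (d = -8 + (-224388 - 191687)*(-183741 - 129197) = -8 - 416075*(-312938) = -8 + 130205678350 = 130205678342)
(d + s(V, v(27, L(1))))*(-39958 + 135274) = (130205678342 - 42)*(-39958 + 135274) = 130205678300*95316 = 12410684432842800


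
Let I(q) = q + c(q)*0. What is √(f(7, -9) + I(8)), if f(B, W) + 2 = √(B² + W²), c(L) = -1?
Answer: √(6 + √130) ≈ 4.1715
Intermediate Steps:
f(B, W) = -2 + √(B² + W²)
I(q) = q (I(q) = q - 1*0 = q + 0 = q)
√(f(7, -9) + I(8)) = √((-2 + √(7² + (-9)²)) + 8) = √((-2 + √(49 + 81)) + 8) = √((-2 + √130) + 8) = √(6 + √130)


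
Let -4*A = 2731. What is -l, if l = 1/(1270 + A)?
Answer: -4/2349 ≈ -0.0017029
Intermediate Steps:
A = -2731/4 (A = -¼*2731 = -2731/4 ≈ -682.75)
l = 4/2349 (l = 1/(1270 - 2731/4) = 1/(2349/4) = 4/2349 ≈ 0.0017029)
-l = -1*4/2349 = -4/2349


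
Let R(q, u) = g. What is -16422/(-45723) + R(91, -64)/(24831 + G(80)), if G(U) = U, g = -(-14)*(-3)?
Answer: 135722692/379668551 ≈ 0.35748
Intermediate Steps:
g = -42 (g = -14*3 = -42)
R(q, u) = -42
-16422/(-45723) + R(91, -64)/(24831 + G(80)) = -16422/(-45723) - 42/(24831 + 80) = -16422*(-1/45723) - 42/24911 = 5474/15241 - 42*1/24911 = 5474/15241 - 42/24911 = 135722692/379668551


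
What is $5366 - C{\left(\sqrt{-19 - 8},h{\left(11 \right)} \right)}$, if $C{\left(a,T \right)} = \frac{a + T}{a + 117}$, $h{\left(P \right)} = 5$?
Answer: $\frac{2044429}{381} - \frac{28 i \sqrt{3}}{1143} \approx 5366.0 - 0.04243 i$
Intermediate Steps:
$C{\left(a,T \right)} = \frac{T + a}{117 + a}$
$5366 - C{\left(\sqrt{-19 - 8},h{\left(11 \right)} \right)} = 5366 - \frac{5 + \sqrt{-19 - 8}}{117 + \sqrt{-19 - 8}} = 5366 - \frac{5 + \sqrt{-27}}{117 + \sqrt{-27}} = 5366 - \frac{5 + 3 i \sqrt{3}}{117 + 3 i \sqrt{3}}$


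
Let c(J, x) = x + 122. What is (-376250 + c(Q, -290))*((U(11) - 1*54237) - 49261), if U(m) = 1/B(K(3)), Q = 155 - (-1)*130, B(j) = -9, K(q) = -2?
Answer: 350626967894/9 ≈ 3.8959e+10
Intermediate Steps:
Q = 285 (Q = 155 - 1*(-130) = 155 + 130 = 285)
U(m) = -1/9 (U(m) = 1/(-9) = -1/9)
c(J, x) = 122 + x
(-376250 + c(Q, -290))*((U(11) - 1*54237) - 49261) = (-376250 + (122 - 290))*((-1/9 - 1*54237) - 49261) = (-376250 - 168)*((-1/9 - 54237) - 49261) = -376418*(-488134/9 - 49261) = -376418*(-931483/9) = 350626967894/9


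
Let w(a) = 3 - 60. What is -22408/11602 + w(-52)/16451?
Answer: -184647661/95432251 ≈ -1.9349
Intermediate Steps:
w(a) = -57
-22408/11602 + w(-52)/16451 = -22408/11602 - 57/16451 = -22408*1/11602 - 57*1/16451 = -11204/5801 - 57/16451 = -184647661/95432251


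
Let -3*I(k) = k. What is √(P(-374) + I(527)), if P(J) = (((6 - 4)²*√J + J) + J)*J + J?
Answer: √(2512821 - 13464*I*√374)/3 ≈ 529.1 - 27.34*I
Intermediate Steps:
I(k) = -k/3
P(J) = J + J*(2*J + 4*√J) (P(J) = ((2²*√J + J) + J)*J + J = ((4*√J + J) + J)*J + J = ((J + 4*√J) + J)*J + J = (2*J + 4*√J)*J + J = J*(2*J + 4*√J) + J = J + J*(2*J + 4*√J))
√(P(-374) + I(527)) = √((-374 + 2*(-374)² + 4*(-374)^(3/2)) - ⅓*527) = √((-374 + 2*139876 + 4*(-374*I*√374)) - 527/3) = √((-374 + 279752 - 1496*I*√374) - 527/3) = √((279378 - 1496*I*√374) - 527/3) = √(837607/3 - 1496*I*√374)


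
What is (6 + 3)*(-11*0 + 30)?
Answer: 270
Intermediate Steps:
(6 + 3)*(-11*0 + 30) = 9*(0 + 30) = 9*30 = 270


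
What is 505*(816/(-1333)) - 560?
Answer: -1158560/1333 ≈ -869.14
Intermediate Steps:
505*(816/(-1333)) - 560 = 505*(816*(-1/1333)) - 560 = 505*(-816/1333) - 560 = -412080/1333 - 560 = -1158560/1333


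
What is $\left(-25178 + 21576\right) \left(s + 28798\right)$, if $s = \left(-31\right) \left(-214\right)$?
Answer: $-127626064$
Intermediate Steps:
$s = 6634$
$\left(-25178 + 21576\right) \left(s + 28798\right) = \left(-25178 + 21576\right) \left(6634 + 28798\right) = \left(-3602\right) 35432 = -127626064$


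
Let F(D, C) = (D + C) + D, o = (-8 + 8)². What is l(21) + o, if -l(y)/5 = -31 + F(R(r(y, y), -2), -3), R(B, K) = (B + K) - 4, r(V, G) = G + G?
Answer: -190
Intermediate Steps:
r(V, G) = 2*G
R(B, K) = -4 + B + K
o = 0 (o = 0² = 0)
F(D, C) = C + 2*D (F(D, C) = (C + D) + D = C + 2*D)
l(y) = 230 - 20*y (l(y) = -5*(-31 + (-3 + 2*(-4 + 2*y - 2))) = -5*(-31 + (-3 + 2*(-6 + 2*y))) = -5*(-31 + (-3 + (-12 + 4*y))) = -5*(-31 + (-15 + 4*y)) = -5*(-46 + 4*y) = 230 - 20*y)
l(21) + o = (230 - 20*21) + 0 = (230 - 420) + 0 = -190 + 0 = -190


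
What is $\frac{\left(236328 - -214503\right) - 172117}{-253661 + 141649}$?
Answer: $- \frac{139357}{56006} \approx -2.4883$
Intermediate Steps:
$\frac{\left(236328 - -214503\right) - 172117}{-253661 + 141649} = \frac{\left(236328 + 214503\right) - 172117}{-112012} = \left(450831 - 172117\right) \left(- \frac{1}{112012}\right) = 278714 \left(- \frac{1}{112012}\right) = - \frac{139357}{56006}$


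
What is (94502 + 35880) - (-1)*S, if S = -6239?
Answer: 124143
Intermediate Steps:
(94502 + 35880) - (-1)*S = (94502 + 35880) - (-1)*(-6239) = 130382 - 1*6239 = 130382 - 6239 = 124143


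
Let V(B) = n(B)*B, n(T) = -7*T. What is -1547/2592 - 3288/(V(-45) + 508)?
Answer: -12620353/35424864 ≈ -0.35626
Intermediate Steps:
V(B) = -7*B**2 (V(B) = (-7*B)*B = -7*B**2)
-1547/2592 - 3288/(V(-45) + 508) = -1547/2592 - 3288/(-7*(-45)**2 + 508) = -1547*1/2592 - 3288/(-7*2025 + 508) = -1547/2592 - 3288/(-14175 + 508) = -1547/2592 - 3288/(-13667) = -1547/2592 - 3288*(-1/13667) = -1547/2592 + 3288/13667 = -12620353/35424864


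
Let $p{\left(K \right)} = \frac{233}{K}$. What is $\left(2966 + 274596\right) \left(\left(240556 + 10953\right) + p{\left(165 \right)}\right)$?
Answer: $\frac{11518605946516}{165} \approx 6.981 \cdot 10^{10}$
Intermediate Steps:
$\left(2966 + 274596\right) \left(\left(240556 + 10953\right) + p{\left(165 \right)}\right) = \left(2966 + 274596\right) \left(\left(240556 + 10953\right) + \frac{233}{165}\right) = 277562 \left(251509 + 233 \cdot \frac{1}{165}\right) = 277562 \left(251509 + \frac{233}{165}\right) = 277562 \cdot \frac{41499218}{165} = \frac{11518605946516}{165}$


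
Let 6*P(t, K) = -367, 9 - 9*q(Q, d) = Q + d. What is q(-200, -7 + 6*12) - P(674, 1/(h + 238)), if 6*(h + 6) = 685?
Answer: 463/6 ≈ 77.167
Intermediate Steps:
h = 649/6 (h = -6 + (⅙)*685 = -6 + 685/6 = 649/6 ≈ 108.17)
q(Q, d) = 1 - Q/9 - d/9 (q(Q, d) = 1 - (Q + d)/9 = 1 + (-Q/9 - d/9) = 1 - Q/9 - d/9)
P(t, K) = -367/6 (P(t, K) = (⅙)*(-367) = -367/6)
q(-200, -7 + 6*12) - P(674, 1/(h + 238)) = (1 - ⅑*(-200) - (-7 + 6*12)/9) - 1*(-367/6) = (1 + 200/9 - (-7 + 72)/9) + 367/6 = (1 + 200/9 - ⅑*65) + 367/6 = (1 + 200/9 - 65/9) + 367/6 = 16 + 367/6 = 463/6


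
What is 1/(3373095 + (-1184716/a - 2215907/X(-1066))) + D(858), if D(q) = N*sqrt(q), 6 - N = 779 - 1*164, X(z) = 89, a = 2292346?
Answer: 102009397/341547521479942 - 609*sqrt(858) ≈ -17839.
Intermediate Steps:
N = -609 (N = 6 - (779 - 1*164) = 6 - (779 - 164) = 6 - 1*615 = 6 - 615 = -609)
D(q) = -609*sqrt(q)
1/(3373095 + (-1184716/a - 2215907/X(-1066))) + D(858) = 1/(3373095 + (-1184716/2292346 - 2215907/89)) - 609*sqrt(858) = 1/(3373095 + (-1184716*1/2292346 - 2215907*1/89)) - 609*sqrt(858) = 1/(3373095 + (-592358/1146173 - 2215907/89)) - 609*sqrt(858) = 1/(3373095 - 2539865493773/102009397) - 609*sqrt(858) = 1/(341547521479942/102009397) - 609*sqrt(858) = 102009397/341547521479942 - 609*sqrt(858)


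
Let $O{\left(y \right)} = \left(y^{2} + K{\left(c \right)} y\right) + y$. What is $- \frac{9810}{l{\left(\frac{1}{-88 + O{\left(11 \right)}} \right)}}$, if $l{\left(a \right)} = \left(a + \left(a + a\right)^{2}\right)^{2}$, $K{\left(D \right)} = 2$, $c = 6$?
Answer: $- \frac{9307108008}{245} \approx -3.7988 \cdot 10^{7}$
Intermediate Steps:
$O{\left(y \right)} = y^{2} + 3 y$ ($O{\left(y \right)} = \left(y^{2} + 2 y\right) + y = y^{2} + 3 y$)
$l{\left(a \right)} = \left(a + 4 a^{2}\right)^{2}$ ($l{\left(a \right)} = \left(a + \left(2 a\right)^{2}\right)^{2} = \left(a + 4 a^{2}\right)^{2}$)
$- \frac{9810}{l{\left(\frac{1}{-88 + O{\left(11 \right)}} \right)}} = - \frac{9810}{\left(\frac{1}{-88 + 11 \left(3 + 11\right)}\right)^{2} \left(1 + \frac{4}{-88 + 11 \left(3 + 11\right)}\right)^{2}} = - \frac{9810}{\left(\frac{1}{-88 + 11 \cdot 14}\right)^{2} \left(1 + \frac{4}{-88 + 11 \cdot 14}\right)^{2}} = - \frac{9810}{\left(\frac{1}{-88 + 154}\right)^{2} \left(1 + \frac{4}{-88 + 154}\right)^{2}} = - \frac{9810}{\left(\frac{1}{66}\right)^{2} \left(1 + \frac{4}{66}\right)^{2}} = - \frac{9810}{\left(\frac{1}{66}\right)^{2} \left(1 + 4 \cdot \frac{1}{66}\right)^{2}} = - \frac{9810}{\frac{1}{4356} \left(1 + \frac{2}{33}\right)^{2}} = - \frac{9810}{\frac{1}{4356} \left(\frac{35}{33}\right)^{2}} = - \frac{9810}{\frac{1}{4356} \cdot \frac{1225}{1089}} = - \frac{9810}{\frac{1225}{4743684}} = \left(-9810\right) \frac{4743684}{1225} = - \frac{9307108008}{245}$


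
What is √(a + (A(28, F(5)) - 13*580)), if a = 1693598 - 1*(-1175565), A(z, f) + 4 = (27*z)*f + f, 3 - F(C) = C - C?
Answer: 3*√318210 ≈ 1692.3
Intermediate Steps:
F(C) = 3 (F(C) = 3 - (C - C) = 3 - 1*0 = 3 + 0 = 3)
A(z, f) = -4 + f + 27*f*z (A(z, f) = -4 + ((27*z)*f + f) = -4 + (27*f*z + f) = -4 + (f + 27*f*z) = -4 + f + 27*f*z)
a = 2869163 (a = 1693598 + 1175565 = 2869163)
√(a + (A(28, F(5)) - 13*580)) = √(2869163 + ((-4 + 3 + 27*3*28) - 13*580)) = √(2869163 + ((-4 + 3 + 2268) - 7540)) = √(2869163 + (2267 - 7540)) = √(2869163 - 5273) = √2863890 = 3*√318210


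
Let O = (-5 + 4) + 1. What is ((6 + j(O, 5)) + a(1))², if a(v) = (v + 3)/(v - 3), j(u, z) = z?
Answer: 81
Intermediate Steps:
O = 0 (O = -1 + 1 = 0)
a(v) = (3 + v)/(-3 + v)
((6 + j(O, 5)) + a(1))² = ((6 + 5) + (3 + 1)/(-3 + 1))² = (11 + 4/(-2))² = (11 - ½*4)² = (11 - 2)² = 9² = 81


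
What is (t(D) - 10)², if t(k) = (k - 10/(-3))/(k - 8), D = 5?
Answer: 13225/81 ≈ 163.27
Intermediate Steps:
t(k) = (10/3 + k)/(-8 + k) (t(k) = (k - 10*(-⅓))/(-8 + k) = (k + 10/3)/(-8 + k) = (10/3 + k)/(-8 + k))
(t(D) - 10)² = ((10/3 + 5)/(-8 + 5) - 10)² = ((25/3)/(-3) - 10)² = (-⅓*25/3 - 10)² = (-25/9 - 10)² = (-115/9)² = 13225/81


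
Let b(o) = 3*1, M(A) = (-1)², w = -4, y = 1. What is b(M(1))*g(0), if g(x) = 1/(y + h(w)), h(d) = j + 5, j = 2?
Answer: 3/8 ≈ 0.37500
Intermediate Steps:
M(A) = 1
h(d) = 7 (h(d) = 2 + 5 = 7)
g(x) = ⅛ (g(x) = 1/(1 + 7) = 1/8 = ⅛)
b(o) = 3
b(M(1))*g(0) = 3*(⅛) = 3/8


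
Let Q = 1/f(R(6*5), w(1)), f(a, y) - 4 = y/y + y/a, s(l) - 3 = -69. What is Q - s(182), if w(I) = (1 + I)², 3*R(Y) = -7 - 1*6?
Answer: 3511/53 ≈ 66.245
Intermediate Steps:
s(l) = -66 (s(l) = 3 - 69 = -66)
R(Y) = -13/3 (R(Y) = (-7 - 1*6)/3 = (-7 - 6)/3 = (⅓)*(-13) = -13/3)
f(a, y) = 5 + y/a (f(a, y) = 4 + (y/y + y/a) = 4 + (1 + y/a) = 5 + y/a)
Q = 13/53 (Q = 1/(5 + (1 + 1)²/(-13/3)) = 1/(5 + 2²*(-3/13)) = 1/(5 + 4*(-3/13)) = 1/(5 - 12/13) = 1/(53/13) = 13/53 ≈ 0.24528)
Q - s(182) = 13/53 - 1*(-66) = 13/53 + 66 = 3511/53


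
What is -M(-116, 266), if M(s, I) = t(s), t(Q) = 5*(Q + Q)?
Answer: 1160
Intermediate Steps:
t(Q) = 10*Q (t(Q) = 5*(2*Q) = 10*Q)
M(s, I) = 10*s
-M(-116, 266) = -10*(-116) = -1*(-1160) = 1160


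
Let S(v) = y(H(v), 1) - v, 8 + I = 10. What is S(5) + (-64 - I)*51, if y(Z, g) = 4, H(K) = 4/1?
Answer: -3367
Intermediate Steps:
H(K) = 4 (H(K) = 4*1 = 4)
I = 2 (I = -8 + 10 = 2)
S(v) = 4 - v
S(5) + (-64 - I)*51 = (4 - 1*5) + (-64 - 1*2)*51 = (4 - 5) + (-64 - 2)*51 = -1 - 66*51 = -1 - 3366 = -3367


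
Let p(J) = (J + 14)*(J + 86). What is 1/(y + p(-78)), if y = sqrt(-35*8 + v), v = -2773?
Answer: -512/265197 - I*sqrt(3053)/265197 ≈ -0.0019306 - 0.00020835*I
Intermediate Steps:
p(J) = (14 + J)*(86 + J)
y = I*sqrt(3053) (y = sqrt(-35*8 - 2773) = sqrt(-280 - 2773) = sqrt(-3053) = I*sqrt(3053) ≈ 55.254*I)
1/(y + p(-78)) = 1/(I*sqrt(3053) + (1204 + (-78)**2 + 100*(-78))) = 1/(I*sqrt(3053) + (1204 + 6084 - 7800)) = 1/(I*sqrt(3053) - 512) = 1/(-512 + I*sqrt(3053))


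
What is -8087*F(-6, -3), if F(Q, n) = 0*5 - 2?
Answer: 16174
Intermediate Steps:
F(Q, n) = -2 (F(Q, n) = 0 - 2 = -2)
-8087*F(-6, -3) = -8087*(-2) = 16174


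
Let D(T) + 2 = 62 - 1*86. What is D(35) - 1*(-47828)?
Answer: 47802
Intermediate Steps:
D(T) = -26 (D(T) = -2 + (62 - 1*86) = -2 + (62 - 86) = -2 - 24 = -26)
D(35) - 1*(-47828) = -26 - 1*(-47828) = -26 + 47828 = 47802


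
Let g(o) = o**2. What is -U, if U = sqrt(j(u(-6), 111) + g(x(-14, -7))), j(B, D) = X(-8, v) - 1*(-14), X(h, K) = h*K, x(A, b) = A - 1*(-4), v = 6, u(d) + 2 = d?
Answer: -sqrt(66) ≈ -8.1240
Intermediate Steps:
u(d) = -2 + d
x(A, b) = 4 + A (x(A, b) = A + 4 = 4 + A)
X(h, K) = K*h
j(B, D) = -34 (j(B, D) = 6*(-8) - 1*(-14) = -48 + 14 = -34)
U = sqrt(66) (U = sqrt(-34 + (4 - 14)**2) = sqrt(-34 + (-10)**2) = sqrt(-34 + 100) = sqrt(66) ≈ 8.1240)
-U = -sqrt(66)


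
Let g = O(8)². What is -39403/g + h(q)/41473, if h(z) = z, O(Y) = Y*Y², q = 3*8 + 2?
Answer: -1627344875/10871898112 ≈ -0.14968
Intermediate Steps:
q = 26 (q = 24 + 2 = 26)
O(Y) = Y³
g = 262144 (g = (8³)² = 512² = 262144)
-39403/g + h(q)/41473 = -39403/262144 + 26/41473 = -1627344875/10871898112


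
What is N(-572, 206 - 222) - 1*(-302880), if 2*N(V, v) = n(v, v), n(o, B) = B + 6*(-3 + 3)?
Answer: 302872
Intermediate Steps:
n(o, B) = B (n(o, B) = B + 6*0 = B + 0 = B)
N(V, v) = v/2
N(-572, 206 - 222) - 1*(-302880) = (206 - 222)/2 - 1*(-302880) = (1/2)*(-16) + 302880 = -8 + 302880 = 302872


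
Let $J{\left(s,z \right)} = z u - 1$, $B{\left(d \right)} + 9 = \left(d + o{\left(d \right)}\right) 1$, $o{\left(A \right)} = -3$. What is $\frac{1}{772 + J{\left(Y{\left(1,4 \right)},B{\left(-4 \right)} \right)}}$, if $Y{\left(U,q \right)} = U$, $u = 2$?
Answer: $\frac{1}{739} \approx 0.0013532$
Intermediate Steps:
$B{\left(d \right)} = -12 + d$ ($B{\left(d \right)} = -9 + \left(d - 3\right) 1 = -9 + \left(-3 + d\right) 1 = -9 + \left(-3 + d\right) = -12 + d$)
$J{\left(s,z \right)} = -1 + 2 z$ ($J{\left(s,z \right)} = z 2 - 1 = 2 z - 1 = -1 + 2 z$)
$\frac{1}{772 + J{\left(Y{\left(1,4 \right)},B{\left(-4 \right)} \right)}} = \frac{1}{772 + \left(-1 + 2 \left(-12 - 4\right)\right)} = \frac{1}{772 + \left(-1 + 2 \left(-16\right)\right)} = \frac{1}{772 - 33} = \frac{1}{739}$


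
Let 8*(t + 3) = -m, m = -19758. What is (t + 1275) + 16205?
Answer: 79787/4 ≈ 19947.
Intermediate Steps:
t = 9867/4 (t = -3 + (-1*(-19758))/8 = -3 + (1/8)*19758 = -3 + 9879/4 = 9867/4 ≈ 2466.8)
(t + 1275) + 16205 = (9867/4 + 1275) + 16205 = 14967/4 + 16205 = 79787/4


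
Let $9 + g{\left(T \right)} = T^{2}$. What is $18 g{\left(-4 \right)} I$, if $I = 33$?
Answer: $4158$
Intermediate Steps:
$g{\left(T \right)} = -9 + T^{2}$
$18 g{\left(-4 \right)} I = 18 \left(-9 + \left(-4\right)^{2}\right) 33 = 18 \left(-9 + 16\right) 33 = 18 \cdot 7 \cdot 33 = 126 \cdot 33 = 4158$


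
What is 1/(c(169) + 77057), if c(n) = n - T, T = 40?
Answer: 1/77186 ≈ 1.2956e-5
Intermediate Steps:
c(n) = -40 + n (c(n) = n - 1*40 = n - 40 = -40 + n)
1/(c(169) + 77057) = 1/((-40 + 169) + 77057) = 1/(129 + 77057) = 1/77186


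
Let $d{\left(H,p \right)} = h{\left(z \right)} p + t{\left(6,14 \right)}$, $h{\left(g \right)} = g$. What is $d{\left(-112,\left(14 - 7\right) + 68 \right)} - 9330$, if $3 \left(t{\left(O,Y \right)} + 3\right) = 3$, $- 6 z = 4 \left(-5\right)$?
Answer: $-9082$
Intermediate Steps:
$z = \frac{10}{3}$ ($z = - \frac{4 \left(-5\right)}{6} = \left(- \frac{1}{6}\right) \left(-20\right) = \frac{10}{3} \approx 3.3333$)
$t{\left(O,Y \right)} = -2$ ($t{\left(O,Y \right)} = -3 + \frac{1}{3} \cdot 3 = -3 + 1 = -2$)
$d{\left(H,p \right)} = -2 + \frac{10 p}{3}$ ($d{\left(H,p \right)} = \frac{10 p}{3} - 2 = -2 + \frac{10 p}{3}$)
$d{\left(-112,\left(14 - 7\right) + 68 \right)} - 9330 = \left(-2 + \frac{10 \left(\left(14 - 7\right) + 68\right)}{3}\right) - 9330 = \left(-2 + \frac{10 \left(7 + 68\right)}{3}\right) - 9330 = \left(-2 + \frac{10}{3} \cdot 75\right) - 9330 = \left(-2 + 250\right) - 9330 = 248 - 9330 = -9082$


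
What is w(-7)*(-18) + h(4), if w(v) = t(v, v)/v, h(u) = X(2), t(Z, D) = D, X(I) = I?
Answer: -16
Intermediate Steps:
h(u) = 2
w(v) = 1 (w(v) = v/v = 1)
w(-7)*(-18) + h(4) = 1*(-18) + 2 = -18 + 2 = -16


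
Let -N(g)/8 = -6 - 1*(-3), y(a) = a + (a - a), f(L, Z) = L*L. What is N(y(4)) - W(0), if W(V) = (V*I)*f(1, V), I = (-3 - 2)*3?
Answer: 24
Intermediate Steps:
I = -15 (I = -5*3 = -15)
f(L, Z) = L²
y(a) = a (y(a) = a + 0 = a)
N(g) = 24 (N(g) = -8*(-6 - 1*(-3)) = -8*(-6 + 3) = -8*(-3) = 24)
W(V) = -15*V (W(V) = (V*(-15))*1² = -15*V*1 = -15*V)
N(y(4)) - W(0) = 24 - (-15)*0 = 24 - 1*0 = 24 + 0 = 24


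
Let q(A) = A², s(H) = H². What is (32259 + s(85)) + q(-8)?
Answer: 39548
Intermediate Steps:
(32259 + s(85)) + q(-8) = (32259 + 85²) + (-8)² = (32259 + 7225) + 64 = 39484 + 64 = 39548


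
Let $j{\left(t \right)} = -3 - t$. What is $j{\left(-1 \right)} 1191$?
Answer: $-2382$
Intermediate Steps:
$j{\left(-1 \right)} 1191 = \left(-3 - -1\right) 1191 = \left(-3 + 1\right) 1191 = \left(-2\right) 1191 = -2382$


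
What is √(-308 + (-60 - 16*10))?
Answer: 4*I*√33 ≈ 22.978*I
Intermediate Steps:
√(-308 + (-60 - 16*10)) = √(-308 + (-60 - 1*160)) = √(-308 + (-60 - 160)) = √(-308 - 220) = √(-528) = 4*I*√33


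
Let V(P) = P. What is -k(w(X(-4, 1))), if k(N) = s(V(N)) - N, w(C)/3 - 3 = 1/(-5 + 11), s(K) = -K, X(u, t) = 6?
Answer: 19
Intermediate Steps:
w(C) = 19/2 (w(C) = 9 + 3/(-5 + 11) = 9 + 3/6 = 9 + 3*(1/6) = 9 + 1/2 = 19/2)
k(N) = -2*N (k(N) = -N - N = -2*N)
-k(w(X(-4, 1))) = -(-2)*19/2 = -1*(-19) = 19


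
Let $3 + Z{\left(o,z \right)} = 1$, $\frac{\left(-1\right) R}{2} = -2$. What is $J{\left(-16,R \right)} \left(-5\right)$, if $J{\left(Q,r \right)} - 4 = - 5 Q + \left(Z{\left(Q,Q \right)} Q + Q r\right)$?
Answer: $-260$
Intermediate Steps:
$R = 4$ ($R = \left(-2\right) \left(-2\right) = 4$)
$Z{\left(o,z \right)} = -2$ ($Z{\left(o,z \right)} = -3 + 1 = -2$)
$J{\left(Q,r \right)} = 4 - 7 Q + Q r$ ($J{\left(Q,r \right)} = 4 - \left(7 Q - Q r\right) = 4 + \left(- 7 Q + Q r\right) = 4 - 7 Q + Q r$)
$J{\left(-16,R \right)} \left(-5\right) = \left(4 - -112 - 64\right) \left(-5\right) = \left(4 + 112 - 64\right) \left(-5\right) = 52 \left(-5\right) = -260$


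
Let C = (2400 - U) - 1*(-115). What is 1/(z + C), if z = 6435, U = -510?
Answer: 1/9460 ≈ 0.00010571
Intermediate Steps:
C = 3025 (C = (2400 - 1*(-510)) - 1*(-115) = (2400 + 510) + 115 = 2910 + 115 = 3025)
1/(z + C) = 1/(6435 + 3025) = 1/9460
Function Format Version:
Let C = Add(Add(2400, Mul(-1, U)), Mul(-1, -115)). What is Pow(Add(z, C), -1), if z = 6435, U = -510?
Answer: Rational(1, 9460) ≈ 0.00010571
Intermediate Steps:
C = 3025 (C = Add(Add(2400, Mul(-1, -510)), Mul(-1, -115)) = Add(Add(2400, 510), 115) = Add(2910, 115) = 3025)
Pow(Add(z, C), -1) = Pow(Add(6435, 3025), -1) = Pow(9460, -1) = Rational(1, 9460)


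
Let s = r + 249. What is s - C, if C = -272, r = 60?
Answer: 581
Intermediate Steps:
s = 309 (s = 60 + 249 = 309)
s - C = 309 - 1*(-272) = 309 + 272 = 581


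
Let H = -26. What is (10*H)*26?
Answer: -6760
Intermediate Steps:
(10*H)*26 = (10*(-26))*26 = -260*26 = -6760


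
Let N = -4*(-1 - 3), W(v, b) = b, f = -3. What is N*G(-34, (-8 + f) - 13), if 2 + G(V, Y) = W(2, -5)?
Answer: -112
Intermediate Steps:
N = 16 (N = -4*(-4) = 16)
G(V, Y) = -7 (G(V, Y) = -2 - 5 = -7)
N*G(-34, (-8 + f) - 13) = 16*(-7) = -112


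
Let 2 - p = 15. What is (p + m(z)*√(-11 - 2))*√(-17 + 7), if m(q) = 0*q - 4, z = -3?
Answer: 4*√130 - 13*I*√10 ≈ 45.607 - 41.11*I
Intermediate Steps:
p = -13 (p = 2 - 1*15 = 2 - 15 = -13)
m(q) = -4 (m(q) = 0 - 4 = -4)
(p + m(z)*√(-11 - 2))*√(-17 + 7) = (-13 - 4*√(-11 - 2))*√(-17 + 7) = (-13 - 4*I*√13)*√(-10) = (-13 - 4*I*√13)*(I*√10) = I*√10*(-13 - 4*I*√13)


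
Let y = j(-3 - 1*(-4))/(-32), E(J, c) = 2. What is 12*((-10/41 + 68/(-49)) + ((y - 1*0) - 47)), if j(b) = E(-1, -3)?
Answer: -4695675/8036 ≈ -584.33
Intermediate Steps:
j(b) = 2
y = -1/16 (y = 2/(-32) = 2*(-1/32) = -1/16 ≈ -0.062500)
12*((-10/41 + 68/(-49)) + ((y - 1*0) - 47)) = 12*((-10/41 + 68/(-49)) + ((-1/16 - 1*0) - 47)) = 12*((-10*1/41 + 68*(-1/49)) + ((-1/16 + 0) - 47)) = 12*((-10/41 - 68/49) + (-1/16 - 47)) = 12*(-3278/2009 - 753/16) = 12*(-1565225/32144) = -4695675/8036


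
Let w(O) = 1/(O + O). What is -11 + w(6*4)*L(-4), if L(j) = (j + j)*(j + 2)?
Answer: -32/3 ≈ -10.667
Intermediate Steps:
w(O) = 1/(2*O)
L(j) = 2*j*(2 + j) (L(j) = (2*j)*(2 + j) = 2*j*(2 + j))
-11 + w(6*4)*L(-4) = -11 + (1/(2*((6*4))))*(2*(-4)*(2 - 4)) = -11 + ((1/2)/24)*(2*(-4)*(-2)) = -11 + ((1/2)*(1/24))*16 = -11 + (1/48)*16 = -11 + 1/3 = -32/3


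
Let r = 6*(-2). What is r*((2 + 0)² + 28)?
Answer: -384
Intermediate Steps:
r = -12
r*((2 + 0)² + 28) = -12*((2 + 0)² + 28) = -12*(2² + 28) = -12*(4 + 28) = -12*32 = -384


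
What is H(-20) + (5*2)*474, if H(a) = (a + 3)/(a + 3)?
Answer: 4741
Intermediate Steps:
H(a) = 1 (H(a) = (3 + a)/(3 + a) = 1)
H(-20) + (5*2)*474 = 1 + (5*2)*474 = 1 + 10*474 = 1 + 4740 = 4741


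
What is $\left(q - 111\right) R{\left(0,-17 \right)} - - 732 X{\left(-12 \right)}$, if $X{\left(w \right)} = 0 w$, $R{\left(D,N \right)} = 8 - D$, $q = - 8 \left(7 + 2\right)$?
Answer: $-1464$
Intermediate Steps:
$q = -72$ ($q = \left(-8\right) 9 = -72$)
$X{\left(w \right)} = 0$
$\left(q - 111\right) R{\left(0,-17 \right)} - - 732 X{\left(-12 \right)} = \left(-72 - 111\right) \left(8 - 0\right) - \left(-732\right) 0 = - 183 \left(8 + 0\right) - 0 = \left(-183\right) 8 + 0 = -1464 + 0 = -1464$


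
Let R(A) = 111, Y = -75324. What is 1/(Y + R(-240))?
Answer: -1/75213 ≈ -1.3296e-5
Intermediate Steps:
1/(Y + R(-240)) = 1/(-75324 + 111) = 1/(-75213) = -1/75213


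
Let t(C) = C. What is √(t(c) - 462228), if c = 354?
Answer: 7*I*√9426 ≈ 679.61*I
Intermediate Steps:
√(t(c) - 462228) = √(354 - 462228) = √(-461874) = 7*I*√9426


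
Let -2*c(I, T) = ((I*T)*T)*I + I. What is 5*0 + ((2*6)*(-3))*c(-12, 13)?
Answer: 437832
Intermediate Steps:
c(I, T) = -I/2 - I²*T²/2 (c(I, T) = -(((I*T)*T)*I + I)/2 = -((I*T²)*I + I)/2 = -(I²*T² + I)/2 = -(I + I²*T²)/2 = -I/2 - I²*T²/2)
5*0 + ((2*6)*(-3))*c(-12, 13) = 5*0 + ((2*6)*(-3))*(-½*(-12)*(1 - 12*13²)) = 0 + (12*(-3))*(-½*(-12)*(1 - 12*169)) = 0 - (-18)*(-12)*(1 - 2028) = 0 - (-18)*(-12)*(-2027) = 0 - 36*(-12162) = 0 + 437832 = 437832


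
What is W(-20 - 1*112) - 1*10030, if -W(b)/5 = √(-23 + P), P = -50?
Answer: -10030 - 5*I*√73 ≈ -10030.0 - 42.72*I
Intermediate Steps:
W(b) = -5*I*√73 (W(b) = -5*√(-23 - 50) = -5*I*√73)
W(-20 - 1*112) - 1*10030 = -5*I*√73 - 1*10030 = -5*I*√73 - 10030 = -10030 - 5*I*√73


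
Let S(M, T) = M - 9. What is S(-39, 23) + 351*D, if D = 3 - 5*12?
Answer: -20055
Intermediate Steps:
S(M, T) = -9 + M
D = -57 (D = 3 - 60 = -57)
S(-39, 23) + 351*D = (-9 - 39) + 351*(-57) = -48 - 20007 = -20055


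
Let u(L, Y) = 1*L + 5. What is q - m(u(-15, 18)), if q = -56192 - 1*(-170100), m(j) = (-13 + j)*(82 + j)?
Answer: 115564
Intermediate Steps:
u(L, Y) = 5 + L (u(L, Y) = L + 5 = 5 + L)
q = 113908 (q = -56192 + 170100 = 113908)
q - m(u(-15, 18)) = 113908 - (-1066 + (5 - 15)² + 69*(5 - 15)) = 113908 - (-1066 + (-10)² + 69*(-10)) = 113908 - (-1066 + 100 - 690) = 113908 - 1*(-1656) = 113908 + 1656 = 115564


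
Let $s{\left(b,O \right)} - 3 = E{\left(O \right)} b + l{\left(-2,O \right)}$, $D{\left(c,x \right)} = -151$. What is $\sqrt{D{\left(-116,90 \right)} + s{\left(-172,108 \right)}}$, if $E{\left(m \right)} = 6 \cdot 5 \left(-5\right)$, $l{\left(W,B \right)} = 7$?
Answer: $3 \sqrt{2851} \approx 160.18$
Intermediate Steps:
$E{\left(m \right)} = -150$ ($E{\left(m \right)} = 30 \left(-5\right) = -150$)
$s{\left(b,O \right)} = 10 - 150 b$ ($s{\left(b,O \right)} = 3 - \left(-7 + 150 b\right) = 10 - 150 b$)
$\sqrt{D{\left(-116,90 \right)} + s{\left(-172,108 \right)}} = \sqrt{-151 + \left(10 - -25800\right)} = \sqrt{-151 + \left(10 + 25800\right)} = \sqrt{-151 + 25810} = \sqrt{25659} = 3 \sqrt{2851}$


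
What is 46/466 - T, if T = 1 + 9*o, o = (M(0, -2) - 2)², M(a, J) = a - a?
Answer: -8598/233 ≈ -36.901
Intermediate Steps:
M(a, J) = 0
o = 4 (o = (0 - 2)² = (-2)² = 4)
T = 37 (T = 1 + 9*4 = 1 + 36 = 37)
46/466 - T = 46/466 - 1*37 = 46*(1/466) - 37 = 23/233 - 37 = -8598/233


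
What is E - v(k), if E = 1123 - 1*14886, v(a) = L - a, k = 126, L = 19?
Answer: -13656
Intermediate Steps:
v(a) = 19 - a
E = -13763 (E = 1123 - 14886 = -13763)
E - v(k) = -13763 - (19 - 1*126) = -13763 - (19 - 126) = -13763 - 1*(-107) = -13763 + 107 = -13656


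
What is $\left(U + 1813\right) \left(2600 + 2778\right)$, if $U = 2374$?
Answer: $22517686$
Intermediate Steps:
$\left(U + 1813\right) \left(2600 + 2778\right) = \left(2374 + 1813\right) \left(2600 + 2778\right) = 4187 \cdot 5378 = 22517686$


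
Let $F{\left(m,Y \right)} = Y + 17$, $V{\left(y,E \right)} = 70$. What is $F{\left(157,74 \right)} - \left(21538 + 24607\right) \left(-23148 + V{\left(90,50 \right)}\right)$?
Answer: $1064934401$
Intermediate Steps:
$F{\left(m,Y \right)} = 17 + Y$
$F{\left(157,74 \right)} - \left(21538 + 24607\right) \left(-23148 + V{\left(90,50 \right)}\right) = \left(17 + 74\right) - \left(21538 + 24607\right) \left(-23148 + 70\right) = 91 - 46145 \left(-23078\right) = 91 - -1064934310 = 91 + 1064934310 = 1064934401$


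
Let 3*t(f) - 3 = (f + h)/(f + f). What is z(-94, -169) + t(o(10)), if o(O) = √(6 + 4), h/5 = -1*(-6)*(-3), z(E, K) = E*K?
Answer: 95323/6 - 3*√10/2 ≈ 15882.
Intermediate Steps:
h = -90 (h = 5*(-1*(-6)*(-3)) = 5*(6*(-3)) = 5*(-18) = -90)
o(O) = √10
t(f) = 1 + (-90 + f)/(6*f) (t(f) = 1 + ((f - 90)/(f + f))/3 = 1 + ((-90 + f)/((2*f)))/3 = 1 + ((-90 + f)*(1/(2*f)))/3 = 1 + ((-90 + f)/(2*f))/3 = 1 + (-90 + f)/(6*f))
z(-94, -169) + t(o(10)) = -94*(-169) + (7/6 - 15*√10/10) = 15886 + (7/6 - 3*√10/2) = 95323/6 - 3*√10/2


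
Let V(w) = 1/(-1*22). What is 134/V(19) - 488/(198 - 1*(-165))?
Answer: -1070612/363 ≈ -2949.3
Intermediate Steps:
V(w) = -1/22 (V(w) = 1/(-22) = -1/22)
134/V(19) - 488/(198 - 1*(-165)) = 134/(-1/22) - 488/(198 - 1*(-165)) = 134*(-22) - 488/(198 + 165) = -2948 - 488/363 = -1070612/363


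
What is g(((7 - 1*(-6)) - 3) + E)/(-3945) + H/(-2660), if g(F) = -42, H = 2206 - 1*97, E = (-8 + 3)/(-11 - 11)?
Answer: -28801/36820 ≈ -0.78221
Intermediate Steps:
E = 5/22 (E = -5/(-22) = -5*(-1/22) = 5/22 ≈ 0.22727)
H = 2109 (H = 2206 - 97 = 2109)
g(((7 - 1*(-6)) - 3) + E)/(-3945) + H/(-2660) = -42/(-3945) + 2109/(-2660) = -42*(-1/3945) + 2109*(-1/2660) = 14/1315 - 111/140 = -28801/36820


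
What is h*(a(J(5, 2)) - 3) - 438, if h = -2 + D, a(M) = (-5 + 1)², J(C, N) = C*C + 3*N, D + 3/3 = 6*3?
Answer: -243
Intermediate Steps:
D = 17 (D = -1 + 6*3 = -1 + 18 = 17)
J(C, N) = C² + 3*N
a(M) = 16 (a(M) = (-4)² = 16)
h = 15 (h = -2 + 17 = 15)
h*(a(J(5, 2)) - 3) - 438 = 15*(16 - 3) - 438 = 15*13 - 438 = 195 - 438 = -243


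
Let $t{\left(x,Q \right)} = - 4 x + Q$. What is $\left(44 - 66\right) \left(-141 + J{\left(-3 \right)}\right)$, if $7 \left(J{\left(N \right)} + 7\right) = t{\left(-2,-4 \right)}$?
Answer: $\frac{22704}{7} \approx 3243.4$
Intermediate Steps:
$t{\left(x,Q \right)} = Q - 4 x$
$J{\left(N \right)} = - \frac{45}{7}$ ($J{\left(N \right)} = -7 + \frac{-4 - -8}{7} = -7 + \frac{-4 + 8}{7} = -7 + \frac{1}{7} \cdot 4 = -7 + \frac{4}{7} = - \frac{45}{7}$)
$\left(44 - 66\right) \left(-141 + J{\left(-3 \right)}\right) = \left(44 - 66\right) \left(-141 - \frac{45}{7}\right) = \left(44 - 66\right) \left(- \frac{1032}{7}\right) = \left(-22\right) \left(- \frac{1032}{7}\right) = \frac{22704}{7}$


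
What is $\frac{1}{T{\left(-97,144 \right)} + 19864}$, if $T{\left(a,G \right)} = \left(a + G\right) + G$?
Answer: $\frac{1}{20055} \approx 4.9863 \cdot 10^{-5}$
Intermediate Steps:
$T{\left(a,G \right)} = a + 2 G$ ($T{\left(a,G \right)} = \left(G + a\right) + G = a + 2 G$)
$\frac{1}{T{\left(-97,144 \right)} + 19864} = \frac{1}{\left(-97 + 2 \cdot 144\right) + 19864} = \frac{1}{\left(-97 + 288\right) + 19864} = \frac{1}{191 + 19864} = \frac{1}{20055}$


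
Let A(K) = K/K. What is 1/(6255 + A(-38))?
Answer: 1/6256 ≈ 0.00015985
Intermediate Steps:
A(K) = 1
1/(6255 + A(-38)) = 1/(6255 + 1) = 1/6256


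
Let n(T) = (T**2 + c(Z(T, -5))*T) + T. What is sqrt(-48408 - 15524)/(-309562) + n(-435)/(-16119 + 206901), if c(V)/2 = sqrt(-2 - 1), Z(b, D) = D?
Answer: 31465/31797 - 145*I*sqrt(3)/31797 - I*sqrt(15983)/154781 ≈ 0.98956 - 0.0087153*I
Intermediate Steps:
c(V) = 2*I*sqrt(3) (c(V) = 2*sqrt(-2 - 1) = 2*sqrt(-3) = 2*(I*sqrt(3)) = 2*I*sqrt(3))
n(T) = T + T**2 + 2*I*T*sqrt(3) (n(T) = (T**2 + (2*I*sqrt(3))*T) + T = (T**2 + 2*I*T*sqrt(3)) + T = T + T**2 + 2*I*T*sqrt(3))
sqrt(-48408 - 15524)/(-309562) + n(-435)/(-16119 + 206901) = sqrt(-48408 - 15524)/(-309562) + (-435*(1 - 435 + 2*I*sqrt(3)))/(-16119 + 206901) = sqrt(-63932)*(-1/309562) - 435*(-434 + 2*I*sqrt(3))/190782 = (2*I*sqrt(15983))*(-1/309562) + (188790 - 870*I*sqrt(3))*(1/190782) = -I*sqrt(15983)/154781 + (31465/31797 - 145*I*sqrt(3)/31797) = 31465/31797 - 145*I*sqrt(3)/31797 - I*sqrt(15983)/154781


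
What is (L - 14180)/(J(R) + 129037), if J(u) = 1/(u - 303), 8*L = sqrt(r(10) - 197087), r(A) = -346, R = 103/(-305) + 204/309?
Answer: -134832146520/1226962993303 + 14262921*I*sqrt(21937)/4907851973212 ≈ -0.10989 + 0.00043043*I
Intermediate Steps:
R = 10131/31415 (R = 103*(-1/305) + 204*(1/309) = -103/305 + 68/103 = 10131/31415 ≈ 0.32249)
L = 3*I*sqrt(21937)/8 (L = sqrt(-346 - 197087)/8 = sqrt(-197433)/8 = (3*I*sqrt(21937))/8 = 3*I*sqrt(21937)/8 ≈ 55.542*I)
J(u) = 1/(-303 + u)
(L - 14180)/(J(R) + 129037) = (3*I*sqrt(21937)/8 - 14180)/(1/(-303 + 10131/31415) + 129037) = (-14180 + 3*I*sqrt(21937)/8)/(1/(-9508614/31415) + 129037) = (-14180 + 3*I*sqrt(21937)/8)/(-31415/9508614 + 129037) = (-14180 + 3*I*sqrt(21937)/8)/(1226962993303/9508614) = (-14180 + 3*I*sqrt(21937)/8)*(9508614/1226962993303) = -134832146520/1226962993303 + 14262921*I*sqrt(21937)/4907851973212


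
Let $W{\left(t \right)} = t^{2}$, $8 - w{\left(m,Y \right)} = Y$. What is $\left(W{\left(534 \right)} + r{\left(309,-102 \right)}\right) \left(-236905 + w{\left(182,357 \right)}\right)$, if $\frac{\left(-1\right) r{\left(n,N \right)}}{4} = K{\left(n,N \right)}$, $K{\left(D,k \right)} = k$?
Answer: $-67751201256$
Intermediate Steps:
$r{\left(n,N \right)} = - 4 N$
$w{\left(m,Y \right)} = 8 - Y$
$\left(W{\left(534 \right)} + r{\left(309,-102 \right)}\right) \left(-236905 + w{\left(182,357 \right)}\right) = \left(534^{2} - -408\right) \left(-236905 + \left(8 - 357\right)\right) = \left(285156 + 408\right) \left(-236905 + \left(8 - 357\right)\right) = 285564 \left(-236905 - 349\right) = 285564 \left(-237254\right) = -67751201256$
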